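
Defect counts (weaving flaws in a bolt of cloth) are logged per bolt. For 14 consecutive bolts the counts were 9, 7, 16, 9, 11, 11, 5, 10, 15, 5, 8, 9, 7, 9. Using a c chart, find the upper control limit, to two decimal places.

c̄ = (9 + 7 + 16 + 9 + 11 + 11 + 5 + 10 + 15 + 5 + 8 + 9 + 7 + 9) / 14 = 131 / 14 = 9.3571
UCL = c̄ + 3√c̄ = 9.3571 + 3 × √9.3571 = 9.3571 + 3 × 3.0589 = 18.5340

18.53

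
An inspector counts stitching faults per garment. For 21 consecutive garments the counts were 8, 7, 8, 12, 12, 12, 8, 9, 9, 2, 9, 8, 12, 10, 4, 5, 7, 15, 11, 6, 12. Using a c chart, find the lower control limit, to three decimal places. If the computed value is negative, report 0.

0.000

c̄ = (8 + 7 + 8 + 12 + 12 + 12 + 8 + 9 + 9 + 2 + 9 + 8 + 12 + 10 + 4 + 5 + 7 + 15 + 11 + 6 + 12) / 21 = 186 / 21 = 8.8571
LCL = c̄ − 3√c̄ = 8.8571 − 3 × 2.9761 = -0.0711 → 0 (cannot be negative)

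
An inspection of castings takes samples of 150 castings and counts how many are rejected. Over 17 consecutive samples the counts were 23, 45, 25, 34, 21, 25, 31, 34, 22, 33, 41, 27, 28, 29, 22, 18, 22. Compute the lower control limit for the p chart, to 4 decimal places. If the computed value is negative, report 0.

p̄ = Σdᵢ / (k·n) = 480 / (17 × 150) = 0.18824
LCL = p̄ − 3·√(p̄(1−p̄)/n) = 0.18824 − 3 × 0.03192 = 0.09248

0.0925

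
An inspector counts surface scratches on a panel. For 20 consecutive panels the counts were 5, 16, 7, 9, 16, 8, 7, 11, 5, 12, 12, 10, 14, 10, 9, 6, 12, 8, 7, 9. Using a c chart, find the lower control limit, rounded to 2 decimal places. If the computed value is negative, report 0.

c̄ = (5 + 16 + 7 + 9 + 16 + 8 + 7 + 11 + 5 + 12 + 12 + 10 + 14 + 10 + 9 + 6 + 12 + 8 + 7 + 9) / 20 = 193 / 20 = 9.6500
LCL = c̄ − 3√c̄ = 9.6500 − 3 × 3.1064 = 0.3307

0.33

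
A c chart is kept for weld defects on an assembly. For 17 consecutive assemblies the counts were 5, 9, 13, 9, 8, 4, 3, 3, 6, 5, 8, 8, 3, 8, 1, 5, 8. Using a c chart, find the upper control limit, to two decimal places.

c̄ = (5 + 9 + 13 + 9 + 8 + 4 + 3 + 3 + 6 + 5 + 8 + 8 + 3 + 8 + 1 + 5 + 8) / 17 = 106 / 17 = 6.2353
UCL = c̄ + 3√c̄ = 6.2353 + 3 × √6.2353 = 6.2353 + 3 × 2.4971 = 13.7265

13.73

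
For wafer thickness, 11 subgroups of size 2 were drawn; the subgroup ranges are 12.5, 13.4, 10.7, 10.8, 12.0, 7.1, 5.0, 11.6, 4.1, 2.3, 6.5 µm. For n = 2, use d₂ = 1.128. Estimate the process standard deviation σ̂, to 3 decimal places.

7.737

R̄ = (12.5 + 13.4 + 10.7 + 10.8 + 12.0 + 7.1 + 5.0 + 11.6 + 4.1 + 2.3 + 6.5) / 11 = 8.7273
σ̂ = R̄ / d₂ = 8.7273 / 1.128 = 7.7369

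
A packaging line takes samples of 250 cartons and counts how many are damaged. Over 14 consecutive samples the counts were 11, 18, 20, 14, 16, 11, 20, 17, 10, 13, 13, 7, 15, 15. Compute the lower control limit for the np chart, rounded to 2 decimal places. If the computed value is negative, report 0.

3.28

p̄ = Σdᵢ / (k·n) = 200 / (14 × 250) = 0.05714
LCL = np̄ − 3·√(np̄(1−p̄)) = 14.2857 − 3 × 3.6701 = 3.2755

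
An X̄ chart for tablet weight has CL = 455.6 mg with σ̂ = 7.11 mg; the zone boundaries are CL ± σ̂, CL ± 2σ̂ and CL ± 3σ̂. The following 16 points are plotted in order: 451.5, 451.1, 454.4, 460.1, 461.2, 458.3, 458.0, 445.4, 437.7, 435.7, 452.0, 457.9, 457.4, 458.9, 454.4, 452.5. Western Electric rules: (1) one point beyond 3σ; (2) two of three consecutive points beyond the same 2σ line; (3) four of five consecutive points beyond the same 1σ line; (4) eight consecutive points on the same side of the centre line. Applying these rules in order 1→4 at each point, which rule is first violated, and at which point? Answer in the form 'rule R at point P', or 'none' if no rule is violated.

Zone of each point (C = within 1σ̂, B = 1σ̂–2σ̂, A = 2σ̂–3σ̂, * = beyond 3σ̂; sign = side of CL): 1:-C, 2:-C, 3:-C, 4:+C, 5:+C, 6:+C, 7:+C, 8:-B, 9:-A, 10:-A, 11:-C, 12:+C, 13:+C, 14:+C, 15:-C, 16:-C
Rule 2 (two of three consecutive points beyond the same 2σ limit) is satisfied at point 10.

rule 2 at point 10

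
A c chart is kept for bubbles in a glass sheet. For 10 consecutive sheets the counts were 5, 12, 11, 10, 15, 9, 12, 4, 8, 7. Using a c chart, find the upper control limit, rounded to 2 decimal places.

c̄ = (5 + 12 + 11 + 10 + 15 + 9 + 12 + 4 + 8 + 7) / 10 = 93 / 10 = 9.3000
UCL = c̄ + 3√c̄ = 9.3000 + 3 × √9.3000 = 9.3000 + 3 × 3.0496 = 18.4488

18.45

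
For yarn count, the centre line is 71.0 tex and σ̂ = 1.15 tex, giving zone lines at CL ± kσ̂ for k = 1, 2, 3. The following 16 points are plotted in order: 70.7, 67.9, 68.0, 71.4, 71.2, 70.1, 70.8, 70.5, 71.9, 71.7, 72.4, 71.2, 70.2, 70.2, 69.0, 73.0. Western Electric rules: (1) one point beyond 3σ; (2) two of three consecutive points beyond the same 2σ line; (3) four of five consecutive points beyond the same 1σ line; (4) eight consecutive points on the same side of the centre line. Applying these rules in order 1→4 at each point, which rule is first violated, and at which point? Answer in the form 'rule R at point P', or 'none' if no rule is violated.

Zone of each point (C = within 1σ̂, B = 1σ̂–2σ̂, A = 2σ̂–3σ̂, * = beyond 3σ̂; sign = side of CL): 1:-C, 2:-A, 3:-A, 4:+C, 5:+C, 6:-C, 7:-C, 8:-C, 9:+C, 10:+C, 11:+B, 12:+C, 13:-C, 14:-C, 15:-B, 16:+B
Rule 2 (two of three consecutive points beyond the same 2σ limit) is satisfied at point 3.

rule 2 at point 3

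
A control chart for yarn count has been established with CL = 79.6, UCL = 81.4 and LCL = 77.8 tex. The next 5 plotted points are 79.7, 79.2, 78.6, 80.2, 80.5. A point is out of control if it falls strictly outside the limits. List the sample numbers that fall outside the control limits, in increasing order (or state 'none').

All 5 points lie within [77.8, 81.4].

none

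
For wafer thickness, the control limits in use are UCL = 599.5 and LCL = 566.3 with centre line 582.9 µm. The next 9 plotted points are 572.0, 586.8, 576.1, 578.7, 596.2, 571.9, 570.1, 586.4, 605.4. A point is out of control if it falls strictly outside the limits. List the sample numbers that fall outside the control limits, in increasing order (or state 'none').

Compare each point to [566.3, 599.5]: sample 9 = 605.4 > UCL.

9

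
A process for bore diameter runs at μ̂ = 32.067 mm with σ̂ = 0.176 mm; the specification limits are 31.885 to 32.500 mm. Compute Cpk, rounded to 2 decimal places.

0.34

Cpu = (USL − μ̂) / (3σ̂) = (32.500 − 32.067) / (3 × 0.176) = 0.8201; Cpl = (μ̂ − LSL) / (3σ̂) = (32.067 − 31.885) / (3 × 0.176) = 0.3447; Cpk = min(Cpu, Cpl) = 0.3447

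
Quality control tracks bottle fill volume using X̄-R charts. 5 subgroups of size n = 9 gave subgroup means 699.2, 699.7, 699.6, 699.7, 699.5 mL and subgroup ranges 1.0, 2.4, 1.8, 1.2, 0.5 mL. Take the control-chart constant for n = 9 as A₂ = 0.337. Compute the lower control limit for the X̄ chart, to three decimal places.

X̄̄ = (699.2 + 699.7 + 699.6 + 699.7 + 699.5) / 5 = 3497.7000 / 5 = 699.5400
R̄ = (1.0 + 2.4 + 1.8 + 1.2 + 0.5) / 5 = 6.9000 / 5 = 1.3800
LCL = X̄̄ − A₂·R̄ = 699.5400 − 0.337 × 1.3800 = 699.0749

699.075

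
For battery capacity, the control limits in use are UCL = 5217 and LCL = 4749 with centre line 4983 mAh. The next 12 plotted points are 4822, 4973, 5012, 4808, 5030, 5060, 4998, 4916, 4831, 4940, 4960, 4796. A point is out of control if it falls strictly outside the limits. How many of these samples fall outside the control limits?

0

All 12 points lie within [4749, 5217].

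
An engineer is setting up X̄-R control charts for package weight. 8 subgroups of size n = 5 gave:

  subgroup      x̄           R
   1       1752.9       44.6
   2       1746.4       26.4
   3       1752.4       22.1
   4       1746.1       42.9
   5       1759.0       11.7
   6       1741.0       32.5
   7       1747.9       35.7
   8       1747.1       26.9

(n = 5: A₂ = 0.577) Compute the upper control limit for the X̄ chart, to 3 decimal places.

1766.612

X̄̄ = (1752.9 + 1746.4 + 1752.4 + 1746.1 + 1759.0 + 1741.0 + 1747.9 + 1747.1) / 8 = 13992.8000 / 8 = 1749.1000
R̄ = (44.6 + 26.4 + 22.1 + 42.9 + 11.7 + 32.5 + 35.7 + 26.9) / 8 = 242.8000 / 8 = 30.3500
UCL = X̄̄ + A₂·R̄ = 1749.1000 + 0.577 × 30.3500 = 1766.6119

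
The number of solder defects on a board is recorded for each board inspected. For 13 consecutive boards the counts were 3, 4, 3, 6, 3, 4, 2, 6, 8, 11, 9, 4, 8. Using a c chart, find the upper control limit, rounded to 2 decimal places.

12.47

c̄ = (3 + 4 + 3 + 6 + 3 + 4 + 2 + 6 + 8 + 11 + 9 + 4 + 8) / 13 = 71 / 13 = 5.4615
UCL = c̄ + 3√c̄ = 5.4615 + 3 × √5.4615 = 5.4615 + 3 × 2.3370 = 12.4725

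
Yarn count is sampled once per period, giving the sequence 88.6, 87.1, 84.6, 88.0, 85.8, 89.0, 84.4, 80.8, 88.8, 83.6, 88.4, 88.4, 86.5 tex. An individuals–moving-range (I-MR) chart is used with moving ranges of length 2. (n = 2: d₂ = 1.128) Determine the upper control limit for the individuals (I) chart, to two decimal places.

95.53

X̄ = (88.6 + 87.1 + 84.6 + 88.0 + 85.8 + 89.0 + 84.4 + 80.8 + 88.8 + 83.6 + 88.4 + 88.4 + 86.5) / 13 = 86.4615
Moving ranges: 1.5, 2.5, 3.4, 2.2, 3.2, 4.6, 3.6, 8.0, 5.2, 4.8, 0.0, 1.9; M̄R̄ = 40.9000 / 12 = 3.4083
UCL = X̄ + 3·M̄R̄/d₂ = 86.4615 + 3 × 3.4083 / 1.128 = 95.5263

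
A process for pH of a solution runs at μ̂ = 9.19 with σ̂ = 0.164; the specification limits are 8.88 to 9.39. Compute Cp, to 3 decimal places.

0.518

Cp = (USL − LSL) / (6σ̂) = (9.39 − 8.88) / (6 × 0.164) = 0.5100 / 0.9840 = 0.5183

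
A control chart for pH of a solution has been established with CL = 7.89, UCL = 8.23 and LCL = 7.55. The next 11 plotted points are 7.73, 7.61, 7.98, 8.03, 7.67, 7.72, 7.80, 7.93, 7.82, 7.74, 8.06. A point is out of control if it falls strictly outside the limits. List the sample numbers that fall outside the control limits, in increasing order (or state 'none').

none

All 11 points lie within [7.55, 8.23].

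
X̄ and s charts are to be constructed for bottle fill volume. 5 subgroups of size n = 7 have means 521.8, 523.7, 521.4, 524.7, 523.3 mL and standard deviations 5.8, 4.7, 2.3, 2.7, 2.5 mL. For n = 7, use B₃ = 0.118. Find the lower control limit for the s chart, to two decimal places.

0.42

s̄ = (5.8 + 4.7 + 2.3 + 2.7 + 2.5) / 5 = 3.6000
LCL_s = B₃·s̄ = 0.118 × 3.6000 = 0.4248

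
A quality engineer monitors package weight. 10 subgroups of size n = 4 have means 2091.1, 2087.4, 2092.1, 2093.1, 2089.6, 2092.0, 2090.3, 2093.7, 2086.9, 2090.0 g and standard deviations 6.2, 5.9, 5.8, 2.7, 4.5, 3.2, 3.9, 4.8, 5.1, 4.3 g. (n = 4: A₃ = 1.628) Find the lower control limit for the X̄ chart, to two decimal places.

X̄̄ = (2091.1 + 2087.4 + 2092.1 + 2093.1 + 2089.6 + 2092.0 + 2090.3 + 2093.7 + 2086.9 + 2090.0) / 10 = 2090.6200
s̄ = (6.2 + 5.9 + 5.8 + 2.7 + 4.5 + 3.2 + 3.9 + 4.8 + 5.1 + 4.3) / 10 = 4.6400
LCL = X̄̄ − A₃·s̄ = 2090.6200 − 1.628 × 4.6400 = 2083.0661

2083.07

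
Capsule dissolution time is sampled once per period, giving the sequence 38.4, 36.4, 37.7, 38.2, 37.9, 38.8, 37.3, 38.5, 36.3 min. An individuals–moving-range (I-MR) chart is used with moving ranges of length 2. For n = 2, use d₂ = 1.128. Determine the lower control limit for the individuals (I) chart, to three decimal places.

34.431

X̄ = (38.4 + 36.4 + 37.7 + 38.2 + 37.9 + 38.8 + 37.3 + 38.5 + 36.3) / 9 = 37.7222
Moving ranges: 2.0, 1.3, 0.5, 0.3, 0.9, 1.5, 1.2, 2.2; M̄R̄ = 9.9000 / 8 = 1.2375
LCL = X̄ − 3·M̄R̄/d₂ = 37.7222 − 3 × 1.2375 / 1.128 = 34.4310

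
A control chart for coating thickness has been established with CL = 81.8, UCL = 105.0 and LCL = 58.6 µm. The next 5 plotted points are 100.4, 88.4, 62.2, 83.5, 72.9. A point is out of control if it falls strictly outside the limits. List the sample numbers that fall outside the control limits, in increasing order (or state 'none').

All 5 points lie within [58.6, 105.0].

none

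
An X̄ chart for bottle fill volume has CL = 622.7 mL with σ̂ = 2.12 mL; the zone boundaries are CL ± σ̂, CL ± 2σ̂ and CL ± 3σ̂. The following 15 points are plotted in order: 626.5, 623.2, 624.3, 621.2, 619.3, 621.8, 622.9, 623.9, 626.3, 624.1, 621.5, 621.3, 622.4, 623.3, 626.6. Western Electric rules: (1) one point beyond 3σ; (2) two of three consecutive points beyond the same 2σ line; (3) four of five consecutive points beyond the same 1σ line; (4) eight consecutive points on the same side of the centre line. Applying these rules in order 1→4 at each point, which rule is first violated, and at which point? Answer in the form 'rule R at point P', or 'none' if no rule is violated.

none

Zone of each point (C = within 1σ̂, B = 1σ̂–2σ̂, A = 2σ̂–3σ̂, * = beyond 3σ̂; sign = side of CL): 1:+B, 2:+C, 3:+C, 4:-C, 5:-B, 6:-C, 7:+C, 8:+C, 9:+B, 10:+C, 11:-C, 12:-C, 13:-C, 14:+C, 15:+B
No rule fires across all 15 points.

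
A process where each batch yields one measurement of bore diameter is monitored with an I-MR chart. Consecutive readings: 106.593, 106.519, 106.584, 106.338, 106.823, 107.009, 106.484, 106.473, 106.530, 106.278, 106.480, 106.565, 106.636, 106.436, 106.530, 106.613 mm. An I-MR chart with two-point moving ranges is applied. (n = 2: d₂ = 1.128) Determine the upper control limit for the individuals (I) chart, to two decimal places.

107.02

X̄ = (106.593 + 106.519 + 106.584 + 106.338 + 106.823 + 107.009 + 106.484 + 106.473 + 106.530 + 106.278 + 106.480 + 106.565 + 106.636 + 106.436 + 106.530 + 106.613) / 16 = 106.5557
Moving ranges: 0.074, 0.065, 0.246, 0.485, 0.186, 0.525, 0.011, 0.057, 0.252, 0.202, 0.085, 0.071, 0.200, 0.094, 0.083; M̄R̄ = 2.6360 / 15 = 0.1757
UCL = X̄ + 3·M̄R̄/d₂ = 106.5557 + 3 × 0.1757 / 1.128 = 107.0231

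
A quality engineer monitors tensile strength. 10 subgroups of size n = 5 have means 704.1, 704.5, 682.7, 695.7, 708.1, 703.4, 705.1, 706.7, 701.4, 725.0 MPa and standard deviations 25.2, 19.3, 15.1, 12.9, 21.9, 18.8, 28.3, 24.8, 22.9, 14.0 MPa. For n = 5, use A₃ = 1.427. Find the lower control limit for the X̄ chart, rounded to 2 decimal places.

674.67

X̄̄ = (704.1 + 704.5 + 682.7 + 695.7 + 708.1 + 703.4 + 705.1 + 706.7 + 701.4 + 725.0) / 10 = 703.6700
s̄ = (25.2 + 19.3 + 15.1 + 12.9 + 21.9 + 18.8 + 28.3 + 24.8 + 22.9 + 14.0) / 10 = 20.3200
LCL = X̄̄ − A₃·s̄ = 703.6700 − 1.427 × 20.3200 = 674.6734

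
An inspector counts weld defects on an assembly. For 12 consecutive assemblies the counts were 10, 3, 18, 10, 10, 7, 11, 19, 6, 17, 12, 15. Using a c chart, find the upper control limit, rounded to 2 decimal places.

c̄ = (10 + 3 + 18 + 10 + 10 + 7 + 11 + 19 + 6 + 17 + 12 + 15) / 12 = 138 / 12 = 11.5000
UCL = c̄ + 3√c̄ = 11.5000 + 3 × √11.5000 = 11.5000 + 3 × 3.3912 = 21.6735

21.67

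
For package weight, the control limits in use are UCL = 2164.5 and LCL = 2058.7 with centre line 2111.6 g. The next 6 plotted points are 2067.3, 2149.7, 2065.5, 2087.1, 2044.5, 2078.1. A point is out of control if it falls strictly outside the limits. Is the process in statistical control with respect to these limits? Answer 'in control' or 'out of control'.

out of control

Compare each point to [2058.7, 2164.5]: sample 5 = 2044.5 < LCL.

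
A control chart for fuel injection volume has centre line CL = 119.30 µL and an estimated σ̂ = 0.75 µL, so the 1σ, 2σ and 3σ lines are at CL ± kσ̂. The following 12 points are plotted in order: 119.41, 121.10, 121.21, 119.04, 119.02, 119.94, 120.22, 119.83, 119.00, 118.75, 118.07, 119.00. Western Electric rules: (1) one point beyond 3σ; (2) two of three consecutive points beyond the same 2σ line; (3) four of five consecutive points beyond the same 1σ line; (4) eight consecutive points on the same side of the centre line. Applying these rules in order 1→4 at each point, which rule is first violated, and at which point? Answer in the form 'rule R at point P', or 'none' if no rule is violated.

rule 2 at point 3

Zone of each point (C = within 1σ̂, B = 1σ̂–2σ̂, A = 2σ̂–3σ̂, * = beyond 3σ̂; sign = side of CL): 1:+C, 2:+A, 3:+A, 4:-C, 5:-C, 6:+C, 7:+B, 8:+C, 9:-C, 10:-C, 11:-B, 12:-C
Rule 2 (two of three consecutive points beyond the same 2σ limit) is satisfied at point 3.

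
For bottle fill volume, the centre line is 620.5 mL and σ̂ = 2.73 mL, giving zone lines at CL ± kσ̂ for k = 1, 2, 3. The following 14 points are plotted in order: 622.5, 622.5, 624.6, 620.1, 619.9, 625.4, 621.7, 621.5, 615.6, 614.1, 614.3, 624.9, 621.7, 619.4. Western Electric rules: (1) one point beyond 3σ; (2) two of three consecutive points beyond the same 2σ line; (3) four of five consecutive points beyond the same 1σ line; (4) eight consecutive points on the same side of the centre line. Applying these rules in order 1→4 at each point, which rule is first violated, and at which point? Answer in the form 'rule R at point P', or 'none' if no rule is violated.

rule 2 at point 11

Zone of each point (C = within 1σ̂, B = 1σ̂–2σ̂, A = 2σ̂–3σ̂, * = beyond 3σ̂; sign = side of CL): 1:+C, 2:+C, 3:+B, 4:-C, 5:-C, 6:+B, 7:+C, 8:+C, 9:-B, 10:-A, 11:-A, 12:+B, 13:+C, 14:-C
Rule 2 (two of three consecutive points beyond the same 2σ limit) is satisfied at point 11.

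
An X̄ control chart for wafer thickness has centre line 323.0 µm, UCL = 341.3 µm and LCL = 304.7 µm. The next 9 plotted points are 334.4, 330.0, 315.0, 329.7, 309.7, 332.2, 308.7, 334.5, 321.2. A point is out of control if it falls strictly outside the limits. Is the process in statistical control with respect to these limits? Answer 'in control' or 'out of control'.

in control

All 9 points lie within [304.7, 341.3].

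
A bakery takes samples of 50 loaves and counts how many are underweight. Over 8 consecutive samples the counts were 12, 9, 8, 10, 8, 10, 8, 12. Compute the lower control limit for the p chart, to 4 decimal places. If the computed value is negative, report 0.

0.0252

p̄ = Σdᵢ / (k·n) = 77 / (8 × 50) = 0.19250
LCL = p̄ − 3·√(p̄(1−p̄)/n) = 0.19250 − 3 × 0.05576 = 0.02523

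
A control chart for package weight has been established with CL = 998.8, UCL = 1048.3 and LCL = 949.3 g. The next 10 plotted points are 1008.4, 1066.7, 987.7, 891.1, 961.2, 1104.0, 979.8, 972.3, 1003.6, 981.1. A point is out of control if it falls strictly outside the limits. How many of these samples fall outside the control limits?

Compare each point to [949.3, 1048.3]: sample 2 = 1066.7 > UCL; sample 4 = 891.1 < LCL; sample 6 = 1104.0 > UCL.

3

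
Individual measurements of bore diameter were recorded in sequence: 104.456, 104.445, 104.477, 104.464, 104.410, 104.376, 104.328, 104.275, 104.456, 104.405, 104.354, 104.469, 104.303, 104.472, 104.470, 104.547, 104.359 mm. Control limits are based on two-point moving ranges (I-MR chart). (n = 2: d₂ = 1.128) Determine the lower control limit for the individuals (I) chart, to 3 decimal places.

104.209

X̄ = (104.456 + 104.445 + 104.477 + 104.464 + 104.410 + 104.376 + 104.328 + 104.275 + 104.456 + 104.405 + 104.354 + 104.469 + 104.303 + 104.472 + 104.470 + 104.547 + 104.359) / 17 = 104.4156
Moving ranges: 0.011, 0.032, 0.013, 0.054, 0.034, 0.048, 0.053, 0.181, 0.051, 0.051, 0.115, 0.166, 0.169, 0.002, 0.077, 0.188; M̄R̄ = 1.2450 / 16 = 0.0778
LCL = X̄ − 3·M̄R̄/d₂ = 104.4156 − 3 × 0.0778 / 1.128 = 104.2087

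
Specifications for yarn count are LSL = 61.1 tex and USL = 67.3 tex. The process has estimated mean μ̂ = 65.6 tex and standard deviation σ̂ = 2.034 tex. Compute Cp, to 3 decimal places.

Cp = (USL − LSL) / (6σ̂) = (67.3 − 61.1) / (6 × 2.034) = 6.2000 / 12.2040 = 0.5080

0.508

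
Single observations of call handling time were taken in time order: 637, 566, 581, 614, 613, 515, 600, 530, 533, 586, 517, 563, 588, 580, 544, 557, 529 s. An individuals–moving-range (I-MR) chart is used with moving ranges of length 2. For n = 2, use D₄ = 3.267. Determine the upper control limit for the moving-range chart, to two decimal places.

Moving ranges: 71, 15, 33, 1, 98, 85, 70, 3, 53, 69, 46, 25, 8, 36, 13, 28; M̄R̄ = 654.0000 / 16 = 40.8750
UCL_MR = D₄·M̄R̄ = 3.267 × 40.8750 = 133.5386

133.54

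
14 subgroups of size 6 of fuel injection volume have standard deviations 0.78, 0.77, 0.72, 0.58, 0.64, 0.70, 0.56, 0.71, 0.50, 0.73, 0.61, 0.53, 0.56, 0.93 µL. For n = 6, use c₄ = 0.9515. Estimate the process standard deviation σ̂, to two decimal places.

s̄ = (0.78 + 0.77 + 0.72 + 0.58 + 0.64 + 0.70 + 0.56 + 0.71 + 0.50 + 0.73 + 0.61 + 0.53 + 0.56 + 0.93) / 14 = 0.6657
σ̂ = s̄ / c₄ = 0.6657 / 0.9515 = 0.6996

0.70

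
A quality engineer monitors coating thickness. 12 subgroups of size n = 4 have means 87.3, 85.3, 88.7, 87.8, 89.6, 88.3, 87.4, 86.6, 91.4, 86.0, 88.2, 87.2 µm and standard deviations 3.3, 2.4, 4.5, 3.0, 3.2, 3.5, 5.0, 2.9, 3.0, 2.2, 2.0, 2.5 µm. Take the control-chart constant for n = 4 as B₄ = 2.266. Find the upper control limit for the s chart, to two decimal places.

s̄ = (3.3 + 2.4 + 4.5 + 3.0 + 3.2 + 3.5 + 5.0 + 2.9 + 3.0 + 2.2 + 2.0 + 2.5) / 12 = 3.1250
UCL_s = B₄·s̄ = 2.266 × 3.1250 = 7.0812

7.08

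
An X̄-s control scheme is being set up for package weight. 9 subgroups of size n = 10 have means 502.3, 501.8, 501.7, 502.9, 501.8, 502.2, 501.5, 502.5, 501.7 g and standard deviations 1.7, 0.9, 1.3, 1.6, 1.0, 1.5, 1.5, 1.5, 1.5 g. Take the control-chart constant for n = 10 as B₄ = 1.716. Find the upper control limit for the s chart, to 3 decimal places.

2.383

s̄ = (1.7 + 0.9 + 1.3 + 1.6 + 1.0 + 1.5 + 1.5 + 1.5 + 1.5) / 9 = 1.3889
UCL_s = B₄·s̄ = 1.716 × 1.3889 = 2.3833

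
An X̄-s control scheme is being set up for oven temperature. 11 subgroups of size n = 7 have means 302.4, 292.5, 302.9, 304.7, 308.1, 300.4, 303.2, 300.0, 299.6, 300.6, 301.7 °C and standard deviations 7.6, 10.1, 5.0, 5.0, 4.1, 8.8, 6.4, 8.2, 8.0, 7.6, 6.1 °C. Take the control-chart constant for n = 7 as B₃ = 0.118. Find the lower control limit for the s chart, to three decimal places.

0.825

s̄ = (7.6 + 10.1 + 5.0 + 5.0 + 4.1 + 8.8 + 6.4 + 8.2 + 8.0 + 7.6 + 6.1) / 11 = 6.9909
LCL_s = B₃·s̄ = 0.118 × 6.9909 = 0.8249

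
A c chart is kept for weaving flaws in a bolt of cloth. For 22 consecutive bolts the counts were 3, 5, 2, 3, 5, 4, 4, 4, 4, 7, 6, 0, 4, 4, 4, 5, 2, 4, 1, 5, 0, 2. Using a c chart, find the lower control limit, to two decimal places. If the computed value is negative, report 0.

c̄ = (3 + 5 + 2 + 3 + 5 + 4 + 4 + 4 + 4 + 7 + 6 + 0 + 4 + 4 + 4 + 5 + 2 + 4 + 1 + 5 + 0 + 2) / 22 = 78 / 22 = 3.5455
LCL = c̄ − 3√c̄ = 3.5455 − 3 × 1.8829 = -2.1034 → 0 (cannot be negative)

0.00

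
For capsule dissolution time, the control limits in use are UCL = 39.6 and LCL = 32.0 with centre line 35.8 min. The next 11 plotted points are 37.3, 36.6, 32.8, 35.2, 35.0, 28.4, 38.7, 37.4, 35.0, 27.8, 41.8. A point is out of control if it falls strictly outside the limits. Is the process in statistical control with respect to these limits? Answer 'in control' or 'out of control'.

out of control

Compare each point to [32.0, 39.6]: sample 6 = 28.4 < LCL; sample 10 = 27.8 < LCL; sample 11 = 41.8 > UCL.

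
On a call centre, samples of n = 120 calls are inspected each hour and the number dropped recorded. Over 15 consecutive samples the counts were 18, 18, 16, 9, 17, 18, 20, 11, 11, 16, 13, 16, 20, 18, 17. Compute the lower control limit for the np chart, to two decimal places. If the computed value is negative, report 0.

p̄ = Σdᵢ / (k·n) = 238 / (15 × 120) = 0.13222
LCL = np̄ − 3·√(np̄(1−p̄)) = 15.8667 − 3 × 3.7106 = 4.7348

4.73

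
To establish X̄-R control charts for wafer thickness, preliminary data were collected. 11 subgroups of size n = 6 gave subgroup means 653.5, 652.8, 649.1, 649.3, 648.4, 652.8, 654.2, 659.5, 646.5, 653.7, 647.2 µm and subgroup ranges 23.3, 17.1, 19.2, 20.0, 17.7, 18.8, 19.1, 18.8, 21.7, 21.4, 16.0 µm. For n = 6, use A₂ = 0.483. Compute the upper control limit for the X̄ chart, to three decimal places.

660.902

X̄̄ = (653.5 + 652.8 + 649.1 + 649.3 + 648.4 + 652.8 + 654.2 + 659.5 + 646.5 + 653.7 + 647.2) / 11 = 7167.0000 / 11 = 651.5455
R̄ = (23.3 + 17.1 + 19.2 + 20.0 + 17.7 + 18.8 + 19.1 + 18.8 + 21.7 + 21.4 + 16.0) / 11 = 213.1000 / 11 = 19.3727
UCL = X̄̄ + A₂·R̄ = 651.5455 + 0.483 × 19.3727 = 660.9025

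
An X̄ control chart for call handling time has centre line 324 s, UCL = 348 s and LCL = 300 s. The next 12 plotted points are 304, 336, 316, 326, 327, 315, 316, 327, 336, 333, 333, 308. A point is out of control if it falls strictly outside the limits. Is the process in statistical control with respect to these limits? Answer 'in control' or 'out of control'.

All 12 points lie within [300, 348].

in control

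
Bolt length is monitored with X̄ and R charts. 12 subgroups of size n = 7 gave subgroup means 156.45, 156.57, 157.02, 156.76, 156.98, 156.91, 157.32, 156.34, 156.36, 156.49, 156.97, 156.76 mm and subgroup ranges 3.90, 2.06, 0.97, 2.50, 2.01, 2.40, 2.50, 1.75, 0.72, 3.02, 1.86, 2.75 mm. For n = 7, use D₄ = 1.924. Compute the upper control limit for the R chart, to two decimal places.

R̄ = (3.90 + 2.06 + 0.97 + 2.50 + 2.01 + 2.40 + 2.50 + 1.75 + 0.72 + 3.02 + 1.86 + 2.75) / 12 = 26.4400 / 12 = 2.2033
UCL_R = D₄·R̄ = 1.924 × 2.2033 = 4.2392

4.24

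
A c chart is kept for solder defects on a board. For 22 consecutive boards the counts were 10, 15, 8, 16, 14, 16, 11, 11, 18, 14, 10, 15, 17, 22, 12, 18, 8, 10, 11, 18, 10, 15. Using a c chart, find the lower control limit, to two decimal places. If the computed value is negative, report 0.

c̄ = (10 + 15 + 8 + 16 + 14 + 16 + 11 + 11 + 18 + 14 + 10 + 15 + 17 + 22 + 12 + 18 + 8 + 10 + 11 + 18 + 10 + 15) / 22 = 299 / 22 = 13.5909
LCL = c̄ − 3√c̄ = 13.5909 − 3 × 3.6866 = 2.5312

2.53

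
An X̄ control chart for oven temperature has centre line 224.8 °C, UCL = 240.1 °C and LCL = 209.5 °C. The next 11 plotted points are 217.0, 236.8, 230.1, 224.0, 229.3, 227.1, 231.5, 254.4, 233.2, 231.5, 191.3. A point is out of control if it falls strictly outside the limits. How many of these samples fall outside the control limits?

2

Compare each point to [209.5, 240.1]: sample 8 = 254.4 > UCL; sample 11 = 191.3 < LCL.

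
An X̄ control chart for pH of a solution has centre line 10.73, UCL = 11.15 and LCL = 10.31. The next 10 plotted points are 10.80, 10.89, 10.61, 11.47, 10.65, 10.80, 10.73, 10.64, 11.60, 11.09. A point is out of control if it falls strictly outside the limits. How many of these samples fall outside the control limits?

Compare each point to [10.31, 11.15]: sample 4 = 11.47 > UCL; sample 9 = 11.60 > UCL.

2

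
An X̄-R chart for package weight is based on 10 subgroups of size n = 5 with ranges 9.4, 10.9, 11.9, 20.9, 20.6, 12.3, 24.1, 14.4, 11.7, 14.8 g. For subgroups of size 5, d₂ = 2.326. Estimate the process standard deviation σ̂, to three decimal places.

R̄ = (9.4 + 10.9 + 11.9 + 20.9 + 20.6 + 12.3 + 24.1 + 14.4 + 11.7 + 14.8) / 10 = 15.1000
σ̂ = R̄ / d₂ = 15.1000 / 2.326 = 6.4918

6.492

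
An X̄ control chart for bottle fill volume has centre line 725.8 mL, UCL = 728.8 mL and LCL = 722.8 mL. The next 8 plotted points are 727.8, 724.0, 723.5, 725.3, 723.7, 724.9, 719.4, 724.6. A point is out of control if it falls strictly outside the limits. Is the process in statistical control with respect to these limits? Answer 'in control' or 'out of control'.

Compare each point to [722.8, 728.8]: sample 7 = 719.4 < LCL.

out of control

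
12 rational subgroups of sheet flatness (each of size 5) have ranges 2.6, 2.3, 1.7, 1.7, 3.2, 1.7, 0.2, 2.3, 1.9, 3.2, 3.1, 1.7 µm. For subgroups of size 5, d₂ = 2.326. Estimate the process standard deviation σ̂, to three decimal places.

R̄ = (2.6 + 2.3 + 1.7 + 1.7 + 3.2 + 1.7 + 0.2 + 2.3 + 1.9 + 3.2 + 3.1 + 1.7) / 12 = 2.1333
σ̂ = R̄ / d₂ = 2.1333 / 2.326 = 0.9172

0.917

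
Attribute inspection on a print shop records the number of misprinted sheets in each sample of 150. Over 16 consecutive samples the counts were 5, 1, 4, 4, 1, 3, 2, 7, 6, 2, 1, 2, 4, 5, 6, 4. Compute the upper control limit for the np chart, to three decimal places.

9.157

p̄ = Σdᵢ / (k·n) = 57 / (16 × 150) = 0.02375
UCL = np̄ + 3·√(np̄(1−p̄)) = 3.5625 + 3 × √(3.5625×0.97625) = 3.5625 + 3 × 1.8649 = 9.1572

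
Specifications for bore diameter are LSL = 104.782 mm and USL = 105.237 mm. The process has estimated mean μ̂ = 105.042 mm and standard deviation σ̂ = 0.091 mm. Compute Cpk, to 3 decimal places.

Cpu = (USL − μ̂) / (3σ̂) = (105.237 − 105.042) / (3 × 0.091) = 0.7143; Cpl = (μ̂ − LSL) / (3σ̂) = (105.042 − 104.782) / (3 × 0.091) = 0.9524; Cpk = min(Cpu, Cpl) = 0.7143

0.714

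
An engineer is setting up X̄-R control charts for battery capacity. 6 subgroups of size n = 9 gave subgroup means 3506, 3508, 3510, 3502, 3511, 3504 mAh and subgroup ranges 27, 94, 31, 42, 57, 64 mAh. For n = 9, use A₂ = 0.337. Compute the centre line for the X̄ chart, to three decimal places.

X̄̄ = (3506 + 3508 + 3510 + 3502 + 3511 + 3504) / 6 = 21041.0000 / 6 = 3506.8333
CL = X̄̄ = 3506.8333

3506.833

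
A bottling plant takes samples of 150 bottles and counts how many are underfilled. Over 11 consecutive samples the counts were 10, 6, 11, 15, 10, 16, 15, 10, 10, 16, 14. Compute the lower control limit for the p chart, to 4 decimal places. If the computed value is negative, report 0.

0.0139

p̄ = Σdᵢ / (k·n) = 133 / (11 × 150) = 0.08061
LCL = p̄ − 3·√(p̄(1−p̄)/n) = 0.08061 − 3 × 0.02223 = 0.01392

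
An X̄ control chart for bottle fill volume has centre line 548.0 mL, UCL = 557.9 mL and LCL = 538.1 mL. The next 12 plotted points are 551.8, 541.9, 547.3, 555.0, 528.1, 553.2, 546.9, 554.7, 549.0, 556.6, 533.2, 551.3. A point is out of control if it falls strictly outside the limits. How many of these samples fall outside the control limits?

2

Compare each point to [538.1, 557.9]: sample 5 = 528.1 < LCL; sample 11 = 533.2 < LCL.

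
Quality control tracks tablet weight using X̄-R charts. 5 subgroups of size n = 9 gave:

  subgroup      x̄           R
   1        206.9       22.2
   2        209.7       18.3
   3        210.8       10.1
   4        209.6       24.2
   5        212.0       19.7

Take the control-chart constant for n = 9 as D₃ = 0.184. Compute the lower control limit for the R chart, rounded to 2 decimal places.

R̄ = (22.2 + 18.3 + 10.1 + 24.2 + 19.7) / 5 = 94.5000 / 5 = 18.9000
LCL_R = D₃·R̄ = 0.184 × 18.9000 = 3.4776

3.48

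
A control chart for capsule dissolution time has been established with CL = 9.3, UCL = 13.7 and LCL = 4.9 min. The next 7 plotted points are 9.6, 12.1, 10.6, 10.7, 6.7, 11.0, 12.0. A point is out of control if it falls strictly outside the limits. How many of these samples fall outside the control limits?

All 7 points lie within [4.9, 13.7].

0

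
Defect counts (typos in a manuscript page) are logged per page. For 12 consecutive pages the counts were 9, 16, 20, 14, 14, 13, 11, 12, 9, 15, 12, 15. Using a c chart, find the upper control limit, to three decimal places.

c̄ = (9 + 16 + 20 + 14 + 14 + 13 + 11 + 12 + 9 + 15 + 12 + 15) / 12 = 160 / 12 = 13.3333
UCL = c̄ + 3√c̄ = 13.3333 + 3 × √13.3333 = 13.3333 + 3 × 3.6515 = 24.2878

24.288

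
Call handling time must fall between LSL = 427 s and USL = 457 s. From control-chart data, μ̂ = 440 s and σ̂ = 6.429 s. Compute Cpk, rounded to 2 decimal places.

0.67

Cpu = (USL − μ̂) / (3σ̂) = (457 − 440) / (3 × 6.429) = 0.8814; Cpl = (μ̂ − LSL) / (3σ̂) = (440 − 427) / (3 × 6.429) = 0.6740; Cpk = min(Cpu, Cpl) = 0.6740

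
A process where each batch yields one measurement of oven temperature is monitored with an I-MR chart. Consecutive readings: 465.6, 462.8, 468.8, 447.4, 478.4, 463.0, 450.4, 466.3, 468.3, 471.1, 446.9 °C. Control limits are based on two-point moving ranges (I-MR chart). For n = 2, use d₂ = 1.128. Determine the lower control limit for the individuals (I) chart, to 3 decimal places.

426.971

X̄ = (465.6 + 462.8 + 468.8 + 447.4 + 478.4 + 463.0 + 450.4 + 466.3 + 468.3 + 471.1 + 446.9) / 11 = 462.6364
Moving ranges: 2.8, 6.0, 21.4, 31.0, 15.4, 12.6, 15.9, 2.0, 2.8, 24.2; M̄R̄ = 134.1000 / 10 = 13.4100
LCL = X̄ − 3·M̄R̄/d₂ = 462.6364 − 3 × 13.4100 / 1.128 = 426.9715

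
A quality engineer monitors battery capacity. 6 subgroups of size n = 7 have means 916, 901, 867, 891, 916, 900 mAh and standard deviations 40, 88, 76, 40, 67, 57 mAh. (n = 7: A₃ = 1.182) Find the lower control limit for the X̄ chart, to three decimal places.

826.004

X̄̄ = (916 + 901 + 867 + 891 + 916 + 900) / 6 = 898.5000
s̄ = (40 + 88 + 76 + 40 + 67 + 57) / 6 = 61.3333
LCL = X̄̄ − A₃·s̄ = 898.5000 − 1.182 × 61.3333 = 826.0040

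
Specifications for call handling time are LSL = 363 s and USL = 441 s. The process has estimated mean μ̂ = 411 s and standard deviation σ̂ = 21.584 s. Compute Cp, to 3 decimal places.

0.602

Cp = (USL − LSL) / (6σ̂) = (441 − 363) / (6 × 21.584) = 78.0000 / 129.5040 = 0.6023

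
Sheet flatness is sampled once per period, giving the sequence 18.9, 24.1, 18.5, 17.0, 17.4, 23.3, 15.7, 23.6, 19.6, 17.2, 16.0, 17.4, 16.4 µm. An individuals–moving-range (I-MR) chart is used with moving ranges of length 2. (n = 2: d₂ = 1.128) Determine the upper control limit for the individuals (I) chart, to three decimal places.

X̄ = (18.9 + 24.1 + 18.5 + 17.0 + 17.4 + 23.3 + 15.7 + 23.6 + 19.6 + 17.2 + 16.0 + 17.4 + 16.4) / 13 = 18.8538
Moving ranges: 5.2, 5.6, 1.5, 0.4, 5.9, 7.6, 7.9, 4.0, 2.4, 1.2, 1.4, 1.0; M̄R̄ = 44.1000 / 12 = 3.6750
UCL = X̄ + 3·M̄R̄/d₂ = 18.8538 + 3 × 3.6750 / 1.128 = 28.6278

28.628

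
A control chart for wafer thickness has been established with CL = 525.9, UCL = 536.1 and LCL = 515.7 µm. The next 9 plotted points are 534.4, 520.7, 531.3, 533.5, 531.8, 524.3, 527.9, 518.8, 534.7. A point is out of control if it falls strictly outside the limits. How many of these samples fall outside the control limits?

0

All 9 points lie within [515.7, 536.1].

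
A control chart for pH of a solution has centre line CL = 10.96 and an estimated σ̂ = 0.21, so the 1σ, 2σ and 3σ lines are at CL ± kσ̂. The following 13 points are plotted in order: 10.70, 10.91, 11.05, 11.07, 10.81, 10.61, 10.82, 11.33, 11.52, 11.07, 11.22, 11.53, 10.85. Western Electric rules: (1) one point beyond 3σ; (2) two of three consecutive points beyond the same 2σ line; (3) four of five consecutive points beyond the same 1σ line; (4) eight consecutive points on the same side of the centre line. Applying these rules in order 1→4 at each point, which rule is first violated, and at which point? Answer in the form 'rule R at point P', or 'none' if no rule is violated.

Zone of each point (C = within 1σ̂, B = 1σ̂–2σ̂, A = 2σ̂–3σ̂, * = beyond 3σ̂; sign = side of CL): 1:-B, 2:-C, 3:+C, 4:+C, 5:-C, 6:-B, 7:-C, 8:+B, 9:+A, 10:+C, 11:+B, 12:+A, 13:-C
Rule 3 (four of five consecutive points beyond the same 1σ limit) is satisfied at point 12.

rule 3 at point 12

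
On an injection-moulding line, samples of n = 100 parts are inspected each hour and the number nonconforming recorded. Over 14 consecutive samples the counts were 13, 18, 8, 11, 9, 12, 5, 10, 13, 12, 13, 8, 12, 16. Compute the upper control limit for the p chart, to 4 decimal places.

0.2097

p̄ = Σdᵢ / (k·n) = 160 / (14 × 100) = 0.11429
UCL = p̄ + 3·√(p̄(1−p̄)/n) = 0.11429 + 3 × √(0.11429×0.88571/100) = 0.11429 + 3 × 0.03182 = 0.20973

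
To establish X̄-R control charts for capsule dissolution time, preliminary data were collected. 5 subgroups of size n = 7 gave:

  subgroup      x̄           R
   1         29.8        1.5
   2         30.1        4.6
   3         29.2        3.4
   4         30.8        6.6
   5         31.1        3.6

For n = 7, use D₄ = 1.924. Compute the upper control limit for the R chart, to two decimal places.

R̄ = (1.5 + 4.6 + 3.4 + 6.6 + 3.6) / 5 = 19.7000 / 5 = 3.9400
UCL_R = D₄·R̄ = 1.924 × 3.9400 = 7.5806

7.58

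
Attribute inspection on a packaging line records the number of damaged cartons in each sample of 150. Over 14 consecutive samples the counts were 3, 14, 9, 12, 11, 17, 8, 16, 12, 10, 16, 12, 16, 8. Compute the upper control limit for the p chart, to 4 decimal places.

0.1438

p̄ = Σdᵢ / (k·n) = 164 / (14 × 150) = 0.07810
UCL = p̄ + 3·√(p̄(1−p̄)/n) = 0.07810 + 3 × √(0.07810×0.92190/150) = 0.07810 + 3 × 0.02191 = 0.14382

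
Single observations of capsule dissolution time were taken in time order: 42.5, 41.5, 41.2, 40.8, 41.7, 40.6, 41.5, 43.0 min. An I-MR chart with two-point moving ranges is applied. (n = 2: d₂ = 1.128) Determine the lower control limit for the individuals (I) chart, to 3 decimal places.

X̄ = (42.5 + 41.5 + 41.2 + 40.8 + 41.7 + 40.6 + 41.5 + 43.0) / 8 = 41.6000
Moving ranges: 1.0, 0.3, 0.4, 0.9, 1.1, 0.9, 1.5; M̄R̄ = 6.1000 / 7 = 0.8714
LCL = X̄ − 3·M̄R̄/d₂ = 41.6000 − 3 × 0.8714 / 1.128 = 39.2824

39.282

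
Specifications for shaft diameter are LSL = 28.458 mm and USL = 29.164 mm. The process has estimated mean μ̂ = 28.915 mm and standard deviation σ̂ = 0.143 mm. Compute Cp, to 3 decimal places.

Cp = (USL − LSL) / (6σ̂) = (29.164 − 28.458) / (6 × 0.143) = 0.7060 / 0.8580 = 0.8228

0.823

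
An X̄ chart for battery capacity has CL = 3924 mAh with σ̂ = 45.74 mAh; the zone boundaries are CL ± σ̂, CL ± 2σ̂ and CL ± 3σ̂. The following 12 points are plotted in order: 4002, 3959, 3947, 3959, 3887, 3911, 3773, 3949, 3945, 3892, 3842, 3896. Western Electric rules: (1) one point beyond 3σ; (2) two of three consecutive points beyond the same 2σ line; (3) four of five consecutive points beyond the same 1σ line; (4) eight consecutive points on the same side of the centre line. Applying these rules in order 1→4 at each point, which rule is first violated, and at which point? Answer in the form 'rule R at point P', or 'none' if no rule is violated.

rule 1 at point 7

Zone of each point (C = within 1σ̂, B = 1σ̂–2σ̂, A = 2σ̂–3σ̂, * = beyond 3σ̂; sign = side of CL): 1:+B, 2:+C, 3:+C, 4:+C, 5:-C, 6:-C, 7:-*, 8:+C, 9:+C, 10:-C, 11:-B, 12:-C
Rule 1 (one point beyond the 3σ limits) is satisfied at point 7.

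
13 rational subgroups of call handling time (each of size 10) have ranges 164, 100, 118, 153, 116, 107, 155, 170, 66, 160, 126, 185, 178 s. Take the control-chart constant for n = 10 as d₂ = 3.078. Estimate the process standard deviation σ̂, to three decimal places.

R̄ = (164 + 100 + 118 + 153 + 116 + 107 + 155 + 170 + 66 + 160 + 126 + 185 + 178) / 13 = 138.3077
σ̂ = R̄ / d₂ = 138.3077 / 3.078 = 44.9343

44.934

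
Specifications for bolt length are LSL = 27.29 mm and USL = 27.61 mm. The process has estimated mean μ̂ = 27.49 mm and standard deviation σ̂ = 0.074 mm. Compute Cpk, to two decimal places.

0.54

Cpu = (USL − μ̂) / (3σ̂) = (27.61 − 27.49) / (3 × 0.074) = 0.5405; Cpl = (μ̂ − LSL) / (3σ̂) = (27.49 − 27.29) / (3 × 0.074) = 0.9009; Cpk = min(Cpu, Cpl) = 0.5405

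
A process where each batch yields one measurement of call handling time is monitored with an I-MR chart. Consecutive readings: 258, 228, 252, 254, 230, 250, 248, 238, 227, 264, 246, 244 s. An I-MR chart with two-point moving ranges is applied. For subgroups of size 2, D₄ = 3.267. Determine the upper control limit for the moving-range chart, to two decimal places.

53.46

Moving ranges: 30, 24, 2, 24, 20, 2, 10, 11, 37, 18, 2; M̄R̄ = 180.0000 / 11 = 16.3636
UCL_MR = D₄·M̄R̄ = 3.267 × 16.3636 = 53.4600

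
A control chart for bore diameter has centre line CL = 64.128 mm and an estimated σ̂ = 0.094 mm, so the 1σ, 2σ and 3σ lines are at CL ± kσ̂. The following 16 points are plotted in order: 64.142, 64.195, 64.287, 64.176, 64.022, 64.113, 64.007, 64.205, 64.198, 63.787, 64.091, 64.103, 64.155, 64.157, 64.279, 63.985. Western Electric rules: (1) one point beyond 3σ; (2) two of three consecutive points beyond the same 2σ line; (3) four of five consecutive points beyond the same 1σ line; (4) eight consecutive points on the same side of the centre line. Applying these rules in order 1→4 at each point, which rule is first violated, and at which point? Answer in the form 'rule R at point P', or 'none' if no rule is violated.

Zone of each point (C = within 1σ̂, B = 1σ̂–2σ̂, A = 2σ̂–3σ̂, * = beyond 3σ̂; sign = side of CL): 1:+C, 2:+C, 3:+B, 4:+C, 5:-B, 6:-C, 7:-B, 8:+C, 9:+C, 10:-*, 11:-C, 12:-C, 13:+C, 14:+C, 15:+B, 16:-B
Rule 1 (one point beyond the 3σ limits) is satisfied at point 10.

rule 1 at point 10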